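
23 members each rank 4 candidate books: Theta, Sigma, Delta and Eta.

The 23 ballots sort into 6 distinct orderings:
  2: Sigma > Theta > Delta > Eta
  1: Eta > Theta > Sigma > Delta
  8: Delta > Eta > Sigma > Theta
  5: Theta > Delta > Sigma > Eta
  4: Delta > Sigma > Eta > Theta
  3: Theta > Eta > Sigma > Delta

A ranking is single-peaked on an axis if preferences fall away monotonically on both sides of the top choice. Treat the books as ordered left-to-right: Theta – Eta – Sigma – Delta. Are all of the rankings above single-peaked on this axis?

Axis positions: Theta=1, Eta=2, Sigma=3, Delta=4.
Group 1: ranking walks positions 3-1-4-2; Theta is ranked above Eta even though Eta lies between Theta and the peak Sigma on the axis — preferences dip and rise again. Not single-peaked.
Group 2 (peak Eta at position 2): ranking walks positions 2-1-3-4, expanding outward from the peak — single-peaked.
Group 3: ranking walks positions 4-2-3-1; Eta is ranked above Sigma even though Sigma lies between Eta and the peak Delta on the axis — preferences dip and rise again. Not single-peaked.
Group 4: ranking walks positions 1-4-3-2; Delta is ranked above Eta even though Eta lies between Delta and the peak Theta on the axis — preferences dip and rise again. Not single-peaked.
Group 5 (peak Delta at position 4): ranking walks positions 4-3-2-1, expanding outward from the peak — single-peaked.
Group 6 (peak Theta at position 1): ranking walks positions 1-2-3-4, expanding outward from the peak — single-peaked.
Group 1 violates single-peakedness, so the profile is not single-peaked on this axis.

no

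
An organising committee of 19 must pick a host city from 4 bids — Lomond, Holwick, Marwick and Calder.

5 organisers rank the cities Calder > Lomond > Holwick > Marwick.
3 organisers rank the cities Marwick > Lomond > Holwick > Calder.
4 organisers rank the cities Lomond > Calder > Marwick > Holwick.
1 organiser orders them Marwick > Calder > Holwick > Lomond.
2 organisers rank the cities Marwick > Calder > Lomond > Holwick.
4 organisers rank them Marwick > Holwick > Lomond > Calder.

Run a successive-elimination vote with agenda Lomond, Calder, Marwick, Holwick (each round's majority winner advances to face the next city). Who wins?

Marwick

Round 1: Lomond vs Calder — 11–8, Lomond advances.
Round 2: Lomond vs Marwick — 9–10, Marwick advances.
Round 3: Marwick vs Holwick — 14–5, Marwick advances.
The agenda winner is Marwick.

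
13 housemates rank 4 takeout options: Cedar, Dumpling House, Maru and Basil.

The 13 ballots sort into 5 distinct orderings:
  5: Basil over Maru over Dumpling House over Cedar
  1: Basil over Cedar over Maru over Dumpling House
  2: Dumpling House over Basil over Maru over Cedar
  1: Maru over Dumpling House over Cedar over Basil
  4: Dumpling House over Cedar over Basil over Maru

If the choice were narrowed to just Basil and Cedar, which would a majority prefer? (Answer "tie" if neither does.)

Basil

Ballots ranking Basil above Cedar: 5 + 1 + 2 = 8.
Ballots ranking Cedar above Basil: 13 − 8 = 5.
Basil wins the head-to-head 8–5.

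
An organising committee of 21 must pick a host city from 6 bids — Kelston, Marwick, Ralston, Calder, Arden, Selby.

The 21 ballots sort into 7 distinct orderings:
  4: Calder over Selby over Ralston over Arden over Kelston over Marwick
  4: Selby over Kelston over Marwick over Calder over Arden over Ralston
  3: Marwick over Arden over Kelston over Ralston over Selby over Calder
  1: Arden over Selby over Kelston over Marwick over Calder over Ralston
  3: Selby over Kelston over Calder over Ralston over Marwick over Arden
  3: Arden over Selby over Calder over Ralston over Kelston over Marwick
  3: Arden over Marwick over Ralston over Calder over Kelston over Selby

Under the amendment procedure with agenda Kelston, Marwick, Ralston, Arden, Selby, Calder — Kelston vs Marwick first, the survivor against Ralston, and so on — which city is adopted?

Round 1: Kelston vs Marwick — 15–6, Kelston advances.
Round 2: Kelston vs Ralston — 11–10, Kelston advances.
Round 3: Kelston vs Arden — 7–14, Arden advances.
Round 4: Arden vs Selby — 10–11, Selby advances.
Round 5: Selby vs Calder — 14–7, Selby advances.
The agenda winner is Selby.

Selby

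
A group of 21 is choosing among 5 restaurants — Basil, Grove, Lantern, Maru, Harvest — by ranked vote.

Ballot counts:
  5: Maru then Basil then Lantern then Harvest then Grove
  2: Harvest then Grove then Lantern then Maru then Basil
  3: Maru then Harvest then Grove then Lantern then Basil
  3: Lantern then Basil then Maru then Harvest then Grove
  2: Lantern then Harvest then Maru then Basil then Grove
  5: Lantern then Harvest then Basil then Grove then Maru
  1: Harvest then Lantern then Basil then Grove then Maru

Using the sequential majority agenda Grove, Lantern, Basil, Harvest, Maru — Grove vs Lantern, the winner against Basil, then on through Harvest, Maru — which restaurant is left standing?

Round 1: Grove vs Lantern — 5–16, Lantern advances.
Round 2: Lantern vs Basil — 16–5, Lantern advances.
Round 3: Lantern vs Harvest — 15–6, Lantern advances.
Round 4: Lantern vs Maru — 13–8, Lantern advances.
Lantern survives the agenda.

Lantern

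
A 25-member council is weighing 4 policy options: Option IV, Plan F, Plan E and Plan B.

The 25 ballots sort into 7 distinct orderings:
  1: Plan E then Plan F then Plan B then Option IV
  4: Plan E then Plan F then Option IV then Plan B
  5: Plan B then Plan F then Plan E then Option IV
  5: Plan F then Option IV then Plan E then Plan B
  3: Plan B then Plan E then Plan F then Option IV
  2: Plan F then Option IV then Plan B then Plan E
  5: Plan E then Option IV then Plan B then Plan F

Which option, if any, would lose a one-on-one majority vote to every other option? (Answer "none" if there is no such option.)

Pairwise majorities:
Option IV vs Plan F: Option IV preferred on 5 ballots; Plan F wins 20–5.
Option IV vs Plan E: Option IV preferred on 5+2 = 7 ballots; Plan E wins 18–7.
Option IV–Plan B: Option IV 16–9.
Plan F–Plan E: Plan E 13–12.
Plan F–Plan B: Plan B 13–12.
Plan E vs Plan B: Plan E wins 15–10.
Each option has at least one pairwise win (Option IV beats Plan B; Plan F beats Option IV; Plan E beats Option IV; Plan B beats Plan F) — no Condorcet loser.

none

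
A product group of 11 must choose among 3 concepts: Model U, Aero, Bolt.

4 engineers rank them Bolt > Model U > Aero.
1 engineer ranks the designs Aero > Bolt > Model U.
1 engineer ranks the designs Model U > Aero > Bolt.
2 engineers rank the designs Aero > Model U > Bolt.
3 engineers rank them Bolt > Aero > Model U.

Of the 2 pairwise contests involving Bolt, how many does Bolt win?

2

Bolt against each rival (11 engineers):
Bolt vs Model U: Bolt preferred on 4+1+3 = 8 ballots; Bolt wins 8–3.
Bolt vs Aero: Bolt wins 7–4.
Bolt beats Model U, Aero — 2 pairwise wins.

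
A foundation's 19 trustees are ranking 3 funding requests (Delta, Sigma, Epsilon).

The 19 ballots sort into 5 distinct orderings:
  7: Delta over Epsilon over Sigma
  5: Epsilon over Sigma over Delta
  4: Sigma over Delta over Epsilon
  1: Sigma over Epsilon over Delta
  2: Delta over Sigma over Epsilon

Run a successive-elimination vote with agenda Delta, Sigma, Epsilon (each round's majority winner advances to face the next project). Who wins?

Round 1: Delta vs Sigma — 9–10, Sigma advances.
Round 2: Sigma vs Epsilon — 7–12, Epsilon advances.
The agenda winner is Epsilon.

Epsilon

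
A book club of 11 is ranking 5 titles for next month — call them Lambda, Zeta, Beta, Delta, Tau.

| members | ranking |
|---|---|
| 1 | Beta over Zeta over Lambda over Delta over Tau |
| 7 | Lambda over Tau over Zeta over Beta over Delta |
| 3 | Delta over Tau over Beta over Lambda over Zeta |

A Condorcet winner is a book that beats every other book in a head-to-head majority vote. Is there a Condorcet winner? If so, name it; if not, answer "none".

Lambda

Pairwise majorities:
Lambda vs Zeta: Lambda wins 10–1.
Lambda vs Beta: Lambda wins 7–4.
Lambda vs Delta: Lambda wins 8–3.
Lambda–Tau: Lambda 8–3.
Zeta–Beta: Zeta 7–4.
Zeta–Delta: Zeta 8–3.
Zeta–Tau: Tau 10–1.
Beta–Delta: Beta 8–3.
Beta vs Tau: Tau, 10–1.
Delta vs Tau: Tau wins 7–4.
Lambda wins every pairwise contest, so Lambda is the Condorcet winner.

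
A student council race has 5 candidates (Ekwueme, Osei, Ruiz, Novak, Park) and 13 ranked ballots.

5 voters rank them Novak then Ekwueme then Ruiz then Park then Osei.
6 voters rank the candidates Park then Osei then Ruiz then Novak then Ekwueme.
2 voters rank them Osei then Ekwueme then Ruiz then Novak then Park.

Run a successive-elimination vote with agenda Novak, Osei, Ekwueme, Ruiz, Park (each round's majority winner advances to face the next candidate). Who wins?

Park

Round 1: Novak vs Osei — 5–8, Osei advances.
Round 2: Osei vs Ekwueme — 8–5, Osei advances.
Round 3: Osei vs Ruiz — 8–5, Osei advances.
Round 4: Osei vs Park — 2–11, Park advances.
Park survives the agenda.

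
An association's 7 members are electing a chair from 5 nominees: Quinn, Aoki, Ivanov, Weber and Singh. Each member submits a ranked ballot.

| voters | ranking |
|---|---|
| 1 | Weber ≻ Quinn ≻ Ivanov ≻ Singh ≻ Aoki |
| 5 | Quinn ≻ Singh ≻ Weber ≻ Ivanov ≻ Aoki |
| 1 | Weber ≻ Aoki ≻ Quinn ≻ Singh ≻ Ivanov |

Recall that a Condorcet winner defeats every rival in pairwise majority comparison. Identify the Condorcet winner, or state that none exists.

Quinn

Pairwise majorities:
Quinn vs Aoki: 6 to 1, Quinn.
Quinn vs Ivanov: Quinn, 7–0.
Quinn vs Weber: Quinn wins 5–2.
Quinn vs Singh: Quinn wins 7–0.
Aoki vs Ivanov: Ivanov, 6–1.
Aoki vs Weber: Aoki is ranked higher on 0 ballots, Weber on 7. Weber wins 7–0.
Aoki vs Singh: Aoki preferred on 1 ballot; Singh wins 6–1.
Ivanov–Weber: Weber 7–0.
Ivanov–Singh: Singh 6–1.
Weber–Singh: Singh 5–2.
Quinn wins every pairwise contest, so Quinn is the Condorcet winner.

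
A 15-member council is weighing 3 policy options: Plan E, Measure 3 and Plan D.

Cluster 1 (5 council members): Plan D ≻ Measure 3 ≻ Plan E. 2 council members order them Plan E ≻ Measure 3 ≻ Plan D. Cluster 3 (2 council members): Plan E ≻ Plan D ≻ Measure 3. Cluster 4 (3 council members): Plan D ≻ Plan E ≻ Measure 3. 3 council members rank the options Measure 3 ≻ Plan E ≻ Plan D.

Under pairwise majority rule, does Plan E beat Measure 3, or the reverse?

Ballots ranking Plan E above Measure 3: 2 + 2 + 3 = 7.
Ballots ranking Measure 3 above Plan E: 15 − 7 = 8.
Measure 3 wins the head-to-head 8–7.

Measure 3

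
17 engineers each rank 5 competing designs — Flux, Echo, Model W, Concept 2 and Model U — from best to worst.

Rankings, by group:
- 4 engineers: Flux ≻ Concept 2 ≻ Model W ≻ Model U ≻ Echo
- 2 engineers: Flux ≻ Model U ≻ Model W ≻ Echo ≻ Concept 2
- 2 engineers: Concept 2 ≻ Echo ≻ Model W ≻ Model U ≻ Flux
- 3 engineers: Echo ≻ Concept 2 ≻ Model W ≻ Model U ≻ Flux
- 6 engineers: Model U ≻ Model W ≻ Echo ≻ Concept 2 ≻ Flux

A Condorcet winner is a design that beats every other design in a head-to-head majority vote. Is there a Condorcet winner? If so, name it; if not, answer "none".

Head-to-head results (17 engineers):
Flux vs Echo: Echo wins 11–6.
Flux vs Model W: Model W wins 11–6.
Flux vs Concept 2: Flux preferred on 4+2 = 6 ballots; Concept 2 wins 11–6.
Flux vs Model U: 6 to 11, Model U.
Echo–Model W: Model W 12–5.
Echo vs Concept 2: 11 to 6, Echo.
Echo vs Model U: Model U, 12–5.
Model W vs Concept 2: Model W is ranked higher on 2+6 = 8 ballots, Concept 2 on 9. Concept 2 wins 9–8.
Model W vs Model U: 9 to 8, Model W.
Concept 2 vs Model U: Concept 2 wins 9–8.
Every design loses at least once (Flux loses to Echo; Echo loses to Model W; Model W loses to Concept 2; Concept 2 loses to Echo; Model U loses to Model W). The majority relation contains the cycle Echo → Concept 2 → Model W → Echo, so there is no Condorcet winner.

none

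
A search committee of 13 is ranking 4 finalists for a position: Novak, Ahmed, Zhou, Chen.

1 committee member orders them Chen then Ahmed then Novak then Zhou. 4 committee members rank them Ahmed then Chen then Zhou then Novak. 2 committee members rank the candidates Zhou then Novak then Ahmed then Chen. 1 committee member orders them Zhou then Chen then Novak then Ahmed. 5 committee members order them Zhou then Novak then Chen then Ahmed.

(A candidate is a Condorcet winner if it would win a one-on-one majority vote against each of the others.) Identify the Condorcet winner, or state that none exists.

Head-to-head results (13 committee members):
Novak vs Ahmed: 2+1+5 = 8 for Novak, 5 for Ahmed — Novak by 8–5.
Novak vs Zhou: 1 for Novak, 12 for Zhou — Zhou by 12–1.
Novak vs Chen: 2+5 = 7 for Novak, 6 for Chen — Novak by 7–6.
Ahmed vs Zhou: Ahmed preferred on 1+4 = 5 ballots; Zhou wins 8–5.
Ahmed vs Chen: Ahmed is ranked higher on 4+2 = 6 ballots, Chen on 7. Chen wins 7–6.
Zhou vs Chen: Zhou is ranked higher on 2+1+5 = 8 ballots, Chen on 5. Zhou wins 8–5.
Zhou wins every pairwise contest, so Zhou is the Condorcet winner.

Zhou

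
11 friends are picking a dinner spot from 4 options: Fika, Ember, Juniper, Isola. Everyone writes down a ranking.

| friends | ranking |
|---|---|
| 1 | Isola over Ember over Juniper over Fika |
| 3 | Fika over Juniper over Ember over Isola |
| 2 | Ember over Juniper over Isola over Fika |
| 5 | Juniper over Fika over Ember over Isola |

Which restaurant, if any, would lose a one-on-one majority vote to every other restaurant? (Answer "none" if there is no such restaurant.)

Pairwise majorities:
Fika vs Ember: Fika wins 8–3.
Fika vs Juniper: 3 for Fika, 8 for Juniper — Juniper by 8–3.
Fika–Isola: Fika 8–3.
Ember vs Juniper: Juniper wins 8–3.
Ember–Isola: Ember 10–1.
Juniper vs Isola: Juniper is ranked higher on 3+2+5 = 10 ballots, Isola on 1. Juniper wins 10–1.
Only Isola has no wins; Isola is the Condorcet loser.

Isola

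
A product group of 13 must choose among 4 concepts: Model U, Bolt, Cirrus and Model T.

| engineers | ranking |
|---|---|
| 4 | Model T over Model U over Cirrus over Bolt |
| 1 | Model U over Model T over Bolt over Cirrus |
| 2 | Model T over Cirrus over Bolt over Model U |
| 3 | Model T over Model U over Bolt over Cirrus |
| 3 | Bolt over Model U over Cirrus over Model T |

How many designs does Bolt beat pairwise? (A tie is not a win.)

1

Bolt against each rival (13 engineers):
Bolt vs Model U: 2+3 = 5 for Bolt, 8 for Model U — Model U by 8–5.
Bolt–Cirrus: Bolt 7–6.
Bolt–Model T: Model T 10–3.
Bolt beats Cirrus; loses to Model U, Model T — 1 pairwise win.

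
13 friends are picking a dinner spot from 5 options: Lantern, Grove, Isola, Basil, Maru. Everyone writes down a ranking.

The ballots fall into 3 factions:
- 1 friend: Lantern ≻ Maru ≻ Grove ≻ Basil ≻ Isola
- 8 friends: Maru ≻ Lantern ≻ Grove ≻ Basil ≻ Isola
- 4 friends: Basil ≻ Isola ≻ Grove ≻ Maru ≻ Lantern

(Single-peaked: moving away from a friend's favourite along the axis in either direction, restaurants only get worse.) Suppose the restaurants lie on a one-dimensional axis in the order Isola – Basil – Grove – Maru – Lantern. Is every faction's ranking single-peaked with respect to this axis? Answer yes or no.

yes

Axis positions: Isola=1, Basil=2, Grove=3, Maru=4, Lantern=5.
Faction 1 (peak Lantern at position 5): ranking walks positions 5-4-3-2-1, expanding outward from the peak — single-peaked.
Faction 2 (peak Maru at position 4): ranking walks positions 4-5-3-2-1, expanding outward from the peak — single-peaked.
Faction 3 (peak Basil at position 2): ranking walks positions 2-1-3-4-5, expanding outward from the peak — single-peaked.
Every ranking is single-peaked on this axis.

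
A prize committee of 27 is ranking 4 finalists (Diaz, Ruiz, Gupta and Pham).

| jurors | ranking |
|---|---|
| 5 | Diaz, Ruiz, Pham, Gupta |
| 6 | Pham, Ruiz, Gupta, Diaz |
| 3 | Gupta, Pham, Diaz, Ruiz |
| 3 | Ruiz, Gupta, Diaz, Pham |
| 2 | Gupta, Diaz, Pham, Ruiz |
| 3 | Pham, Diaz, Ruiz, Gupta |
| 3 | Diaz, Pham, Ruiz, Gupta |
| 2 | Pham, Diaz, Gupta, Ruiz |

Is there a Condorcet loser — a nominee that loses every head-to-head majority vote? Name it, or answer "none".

Head-to-head results (27 jurors):
Diaz vs Ruiz: 5+3+2+3+3+2 = 18 for Diaz, 9 for Ruiz — Diaz by 18–9.
Diaz–Gupta: Gupta 14–13.
Diaz vs Pham: 13 to 14, Pham.
Ruiz vs Gupta: Ruiz, 20–7.
Ruiz vs Pham: Ruiz preferred on 5+3 = 8 ballots; Pham wins 19–8.
Gupta vs Pham: 8 to 19, Pham.
Each nominee has at least one pairwise win (Diaz beats Ruiz; Ruiz beats Gupta; Gupta beats Diaz; Pham beats Diaz) — no Condorcet loser.

none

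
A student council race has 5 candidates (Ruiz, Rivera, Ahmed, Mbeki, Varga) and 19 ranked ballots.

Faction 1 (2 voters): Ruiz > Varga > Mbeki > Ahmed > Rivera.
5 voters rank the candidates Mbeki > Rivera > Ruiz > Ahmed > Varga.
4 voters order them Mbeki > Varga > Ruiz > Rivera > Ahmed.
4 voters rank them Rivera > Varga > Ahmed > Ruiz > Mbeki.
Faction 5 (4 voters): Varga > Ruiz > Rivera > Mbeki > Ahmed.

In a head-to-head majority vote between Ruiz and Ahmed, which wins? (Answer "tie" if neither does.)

Ballots ranking Ruiz above Ahmed: 2 + 5 + 4 + 4 = 15.
Ballots ranking Ahmed above Ruiz: 19 − 15 = 4.
Ruiz wins the head-to-head 15–4.

Ruiz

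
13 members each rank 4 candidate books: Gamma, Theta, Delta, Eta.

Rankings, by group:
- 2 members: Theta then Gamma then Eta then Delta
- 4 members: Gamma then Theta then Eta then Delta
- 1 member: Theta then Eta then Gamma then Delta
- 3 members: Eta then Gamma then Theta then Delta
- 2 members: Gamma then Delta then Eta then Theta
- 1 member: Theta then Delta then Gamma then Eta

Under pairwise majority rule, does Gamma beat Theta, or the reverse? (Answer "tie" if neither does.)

Gamma

Ballots ranking Gamma above Theta: 4 + 3 + 2 = 9.
Ballots ranking Theta above Gamma: 13 − 9 = 4.
Gamma wins the head-to-head 9–4.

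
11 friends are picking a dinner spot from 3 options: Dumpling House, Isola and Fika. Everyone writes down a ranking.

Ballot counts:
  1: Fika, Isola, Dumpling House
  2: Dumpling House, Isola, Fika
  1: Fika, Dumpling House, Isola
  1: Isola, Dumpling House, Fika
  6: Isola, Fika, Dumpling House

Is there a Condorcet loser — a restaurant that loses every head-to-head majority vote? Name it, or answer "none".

Dumpling House

Pairwise majorities:
Dumpling House vs Isola: Dumpling House is ranked higher on 2+1 = 3 ballots, Isola on 8. Isola wins 8–3.
Dumpling House vs Fika: 2+1 = 3 for Dumpling House, 8 for Fika — Fika by 8–3.
Isola vs Fika: Isola wins 9–2.
Dumpling House loses to every other restaurant — it is the Condorcet loser.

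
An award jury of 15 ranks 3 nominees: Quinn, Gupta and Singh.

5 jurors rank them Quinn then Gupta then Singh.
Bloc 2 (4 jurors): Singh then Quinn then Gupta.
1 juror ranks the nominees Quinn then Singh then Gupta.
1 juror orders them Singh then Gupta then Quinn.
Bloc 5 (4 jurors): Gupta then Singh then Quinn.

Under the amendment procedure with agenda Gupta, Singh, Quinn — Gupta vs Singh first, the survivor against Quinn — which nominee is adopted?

Quinn

Round 1: Gupta vs Singh — 9–6, Gupta advances.
Round 2: Gupta vs Quinn — 5–10, Quinn advances.
Quinn survives the agenda.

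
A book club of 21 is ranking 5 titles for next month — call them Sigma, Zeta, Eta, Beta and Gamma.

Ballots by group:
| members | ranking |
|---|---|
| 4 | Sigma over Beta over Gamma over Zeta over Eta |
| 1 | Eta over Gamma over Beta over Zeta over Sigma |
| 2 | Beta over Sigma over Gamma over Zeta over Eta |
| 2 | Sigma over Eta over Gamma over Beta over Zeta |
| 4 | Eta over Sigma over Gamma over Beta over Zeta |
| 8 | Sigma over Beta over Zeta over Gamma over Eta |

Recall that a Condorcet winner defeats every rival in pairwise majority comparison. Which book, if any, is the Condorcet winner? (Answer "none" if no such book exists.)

Head-to-head results (21 members):
Sigma vs Zeta: Sigma, 20–1.
Sigma–Eta: Sigma 16–5.
Sigma–Beta: Sigma 18–3.
Sigma–Gamma: Sigma 20–1.
Zeta vs Eta: Zeta wins 14–7.
Zeta vs Beta: Beta wins 21–0.
Zeta–Gamma: Gamma 13–8.
Eta vs Beta: Beta, 14–7.
Eta vs Gamma: Gamma wins 14–7.
Beta vs Gamma: Beta wins 14–7.
Sigma defeats every rival head-to-head and is the Condorcet winner.

Sigma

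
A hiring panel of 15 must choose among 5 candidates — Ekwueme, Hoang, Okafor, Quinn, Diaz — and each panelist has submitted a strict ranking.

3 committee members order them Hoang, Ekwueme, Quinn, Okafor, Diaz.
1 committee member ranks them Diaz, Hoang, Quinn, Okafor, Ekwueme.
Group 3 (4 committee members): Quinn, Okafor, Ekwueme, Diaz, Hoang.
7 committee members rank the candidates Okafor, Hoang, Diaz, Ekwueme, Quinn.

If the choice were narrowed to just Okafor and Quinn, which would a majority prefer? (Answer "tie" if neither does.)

Quinn

Ballots ranking Okafor above Quinn: 7.
Ballots ranking Quinn above Okafor: 15 − 7 = 8.
Quinn wins the head-to-head 8–7.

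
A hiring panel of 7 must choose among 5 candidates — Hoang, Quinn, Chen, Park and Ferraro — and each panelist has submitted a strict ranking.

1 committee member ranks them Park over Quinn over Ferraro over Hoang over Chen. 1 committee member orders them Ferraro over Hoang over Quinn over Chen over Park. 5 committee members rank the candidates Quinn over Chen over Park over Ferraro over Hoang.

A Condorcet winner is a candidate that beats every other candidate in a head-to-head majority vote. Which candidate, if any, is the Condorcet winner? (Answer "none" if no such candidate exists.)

Pairwise majorities:
Hoang vs Quinn: Quinn wins 6–1.
Hoang vs Chen: Chen wins 5–2.
Hoang vs Park: Park wins 6–1.
Hoang vs Ferraro: Ferraro, 7–0.
Quinn vs Chen: Quinn, 7–0.
Quinn–Park: Quinn 6–1.
Quinn vs Ferraro: Quinn, 6–1.
Chen–Park: Chen 6–1.
Chen–Ferraro: Chen 5–2.
Park vs Ferraro: Park wins 6–1.
Only Quinn has no losses; Quinn is the Condorcet winner.

Quinn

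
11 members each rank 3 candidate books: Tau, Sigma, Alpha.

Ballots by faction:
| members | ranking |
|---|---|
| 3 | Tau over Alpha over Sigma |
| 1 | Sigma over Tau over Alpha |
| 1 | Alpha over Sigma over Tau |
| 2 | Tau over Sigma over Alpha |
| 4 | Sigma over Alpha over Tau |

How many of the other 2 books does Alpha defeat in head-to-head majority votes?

Alpha against each rival (11 members):
Alpha–Tau: Tau 6–5.
Alpha–Sigma: Sigma 7–4.
Alpha beats no one; loses to Tau, Sigma — 0 pairwise wins.

0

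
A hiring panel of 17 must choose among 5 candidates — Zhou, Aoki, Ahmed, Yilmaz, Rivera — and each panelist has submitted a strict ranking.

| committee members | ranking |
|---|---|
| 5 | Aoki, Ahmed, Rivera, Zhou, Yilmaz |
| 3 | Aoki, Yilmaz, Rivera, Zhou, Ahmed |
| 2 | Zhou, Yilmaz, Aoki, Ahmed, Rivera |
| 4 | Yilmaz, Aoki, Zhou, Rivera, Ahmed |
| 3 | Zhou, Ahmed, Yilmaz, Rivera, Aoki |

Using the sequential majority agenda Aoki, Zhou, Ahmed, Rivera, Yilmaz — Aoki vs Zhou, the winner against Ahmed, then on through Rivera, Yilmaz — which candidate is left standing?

Round 1: Aoki vs Zhou — 12–5, Aoki advances.
Round 2: Aoki vs Ahmed — 14–3, Aoki advances.
Round 3: Aoki vs Rivera — 14–3, Aoki advances.
Round 4: Aoki vs Yilmaz — 8–9, Yilmaz advances.
The agenda winner is Yilmaz.

Yilmaz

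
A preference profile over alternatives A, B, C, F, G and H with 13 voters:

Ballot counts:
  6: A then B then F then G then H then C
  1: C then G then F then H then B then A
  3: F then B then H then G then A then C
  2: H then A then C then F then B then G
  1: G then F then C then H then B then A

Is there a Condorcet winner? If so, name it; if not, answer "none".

Check each pair by majority over 13 ballots:
A–B: A 8–5.
A vs C: A, 11–2.
A vs F: A preferred on 6+2 = 8 ballots; A wins 8–5.
A vs G: A, 8–5.
A vs H: A preferred on 6 ballots; H wins 7–6.
B vs C: 9 to 4, B.
B vs F: B is ranked higher on 6 ballots, F on 7. F wins 7–6.
B vs G: B preferred on 6+3+2 = 11 ballots; B wins 11–2.
B vs H: 6+3 = 9 for B, 4 for H — B by 9–4.
C vs F: C is ranked higher on 1+2 = 3 ballots, F on 10. F wins 10–3.
C vs G: 3 to 10, G.
C vs H: H, 11–2.
F vs G: F is ranked higher on 6+3+2 = 11 ballots, G on 2. F wins 11–2.
F vs H: F is ranked higher on 6+1+3+1 = 11 ballots, H on 2. F wins 11–2.
G vs H: 6+1+1 = 8 for G, 5 for H — G by 8–5.
Every alternative loses at least once (A loses to H; B loses to A; C loses to A; F loses to A; G loses to A; H loses to B). The majority relation contains the cycle A > B > H > A, so there is no Condorcet winner.

none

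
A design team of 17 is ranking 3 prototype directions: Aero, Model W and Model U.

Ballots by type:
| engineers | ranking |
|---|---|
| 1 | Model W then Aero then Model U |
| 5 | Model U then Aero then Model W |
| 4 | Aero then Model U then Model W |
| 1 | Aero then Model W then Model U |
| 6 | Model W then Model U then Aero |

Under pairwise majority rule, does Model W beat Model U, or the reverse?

Model U

Ballots ranking Model W above Model U: 1 + 1 + 6 = 8.
Ballots ranking Model U above Model W: 17 − 8 = 9.
Model U wins the head-to-head 9–8.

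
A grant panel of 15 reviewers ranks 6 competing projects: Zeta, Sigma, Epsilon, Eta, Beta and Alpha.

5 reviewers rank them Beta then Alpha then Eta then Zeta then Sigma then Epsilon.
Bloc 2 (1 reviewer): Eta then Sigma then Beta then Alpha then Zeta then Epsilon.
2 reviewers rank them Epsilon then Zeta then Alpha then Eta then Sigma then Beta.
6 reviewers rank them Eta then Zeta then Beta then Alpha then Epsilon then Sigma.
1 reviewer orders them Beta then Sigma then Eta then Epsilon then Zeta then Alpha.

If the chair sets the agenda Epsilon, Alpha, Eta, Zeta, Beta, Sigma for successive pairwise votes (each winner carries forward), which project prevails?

Eta

Round 1: Epsilon vs Alpha — 3–12, Alpha advances.
Round 2: Alpha vs Eta — 7–8, Eta advances.
Round 3: Eta vs Zeta — 13–2, Eta advances.
Round 4: Eta vs Beta — 9–6, Eta advances.
Round 5: Eta vs Sigma — 14–1, Eta advances.
The agenda winner is Eta.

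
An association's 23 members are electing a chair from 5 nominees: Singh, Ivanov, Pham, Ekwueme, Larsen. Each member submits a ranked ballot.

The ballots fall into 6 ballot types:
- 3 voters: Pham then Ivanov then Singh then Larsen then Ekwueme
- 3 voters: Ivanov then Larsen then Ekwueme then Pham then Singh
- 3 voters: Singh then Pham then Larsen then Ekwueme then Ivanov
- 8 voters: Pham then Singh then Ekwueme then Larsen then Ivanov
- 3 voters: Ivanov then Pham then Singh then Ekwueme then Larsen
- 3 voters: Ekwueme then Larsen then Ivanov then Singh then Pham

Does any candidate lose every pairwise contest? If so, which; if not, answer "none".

none

Head-to-head results (23 voters):
Singh vs Ivanov: 11 to 12, Ivanov.
Singh vs Pham: 3+3 = 6 for Singh, 17 for Pham — Pham by 17–6.
Singh–Ekwueme: Singh 17–6.
Singh–Larsen: Singh 17–6.
Ivanov vs Pham: Ivanov preferred on 3+3+3 = 9 ballots; Pham wins 14–9.
Ivanov–Ekwueme: Ekwueme 14–9.
Ivanov–Larsen: Larsen 14–9.
Pham vs Ekwueme: Pham, 17–6.
Pham vs Larsen: Pham preferred on 3+3+8+3 = 17 ballots; Pham wins 17–6.
Ekwueme vs Larsen: 14 to 9, Ekwueme.
No candidate is winless: Singh beats Ekwueme; Ivanov beats Singh; Pham beats Singh; Ekwueme beats Ivanov; Larsen beats Ivanov. There is no Condorcet loser.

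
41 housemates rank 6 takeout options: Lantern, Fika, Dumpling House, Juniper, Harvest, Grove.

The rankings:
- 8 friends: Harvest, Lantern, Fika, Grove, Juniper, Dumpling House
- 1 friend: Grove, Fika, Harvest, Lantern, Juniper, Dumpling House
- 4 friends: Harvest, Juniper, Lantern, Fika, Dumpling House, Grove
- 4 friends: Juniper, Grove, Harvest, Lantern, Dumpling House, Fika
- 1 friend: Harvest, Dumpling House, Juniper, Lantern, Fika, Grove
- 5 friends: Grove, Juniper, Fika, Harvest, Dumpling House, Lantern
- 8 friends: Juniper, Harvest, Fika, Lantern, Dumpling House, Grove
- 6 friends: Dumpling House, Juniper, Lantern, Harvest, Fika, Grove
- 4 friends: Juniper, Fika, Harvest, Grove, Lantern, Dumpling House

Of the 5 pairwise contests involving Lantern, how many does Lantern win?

Lantern against each rival (41 friends):
Lantern vs Fika: Lantern wins 23–18.
Lantern vs Dumpling House: Lantern is ranked higher on 8+1+4+4+8+4 = 29 ballots, Dumpling House on 12. Lantern wins 29–12.
Lantern vs Juniper: 8+1 = 9 for Lantern, 32 for Juniper — Juniper by 32–9.
Lantern vs Harvest: Harvest, 35–6.
Lantern–Grove: Lantern 27–14.
Lantern beats Fika, Dumpling House, Grove; loses to Juniper, Harvest — 3 pairwise wins.

3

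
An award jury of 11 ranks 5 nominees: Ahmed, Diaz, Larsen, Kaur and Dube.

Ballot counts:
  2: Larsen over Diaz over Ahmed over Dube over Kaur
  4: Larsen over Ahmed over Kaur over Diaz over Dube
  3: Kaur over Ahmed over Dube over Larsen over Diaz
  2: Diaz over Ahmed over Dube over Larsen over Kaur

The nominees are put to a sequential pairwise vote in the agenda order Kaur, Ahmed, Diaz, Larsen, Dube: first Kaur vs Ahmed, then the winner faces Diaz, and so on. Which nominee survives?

Round 1: Kaur vs Ahmed — 3–8, Ahmed advances.
Round 2: Ahmed vs Diaz — 7–4, Ahmed advances.
Round 3: Ahmed vs Larsen — 5–6, Larsen advances.
Round 4: Larsen vs Dube — 6–5, Larsen advances.
Larsen survives the agenda.

Larsen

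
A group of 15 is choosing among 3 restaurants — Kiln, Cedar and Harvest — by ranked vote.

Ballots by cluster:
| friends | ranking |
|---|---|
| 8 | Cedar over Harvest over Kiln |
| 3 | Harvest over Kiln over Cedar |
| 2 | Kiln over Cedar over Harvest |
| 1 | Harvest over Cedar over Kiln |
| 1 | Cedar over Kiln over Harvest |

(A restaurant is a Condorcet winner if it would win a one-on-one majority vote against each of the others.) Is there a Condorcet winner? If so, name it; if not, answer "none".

Pairwise majorities:
Kiln vs Cedar: Kiln is ranked higher on 3+2 = 5 ballots, Cedar on 10. Cedar wins 10–5.
Kiln vs Harvest: 2+1 = 3 for Kiln, 12 for Harvest — Harvest by 12–3.
Cedar vs Harvest: 11 to 4, Cedar.
Cedar wins every pairwise contest, so Cedar is the Condorcet winner.

Cedar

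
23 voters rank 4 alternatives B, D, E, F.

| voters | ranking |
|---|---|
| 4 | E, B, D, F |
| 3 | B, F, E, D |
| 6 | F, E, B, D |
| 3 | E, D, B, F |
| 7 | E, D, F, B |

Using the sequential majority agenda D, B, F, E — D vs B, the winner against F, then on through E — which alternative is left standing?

E

Round 1: D vs B — 10–13, B advances.
Round 2: B vs F — 10–13, F advances.
Round 3: F vs E — 9–14, E advances.
The agenda winner is E.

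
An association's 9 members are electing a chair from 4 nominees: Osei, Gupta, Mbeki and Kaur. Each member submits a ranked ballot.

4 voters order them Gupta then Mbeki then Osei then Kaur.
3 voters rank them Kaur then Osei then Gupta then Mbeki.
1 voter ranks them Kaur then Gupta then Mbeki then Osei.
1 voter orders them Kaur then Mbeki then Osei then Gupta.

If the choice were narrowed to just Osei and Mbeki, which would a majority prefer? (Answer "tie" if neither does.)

Ballots ranking Osei above Mbeki: 3.
Ballots ranking Mbeki above Osei: 9 − 3 = 6.
Mbeki wins the head-to-head 6–3.

Mbeki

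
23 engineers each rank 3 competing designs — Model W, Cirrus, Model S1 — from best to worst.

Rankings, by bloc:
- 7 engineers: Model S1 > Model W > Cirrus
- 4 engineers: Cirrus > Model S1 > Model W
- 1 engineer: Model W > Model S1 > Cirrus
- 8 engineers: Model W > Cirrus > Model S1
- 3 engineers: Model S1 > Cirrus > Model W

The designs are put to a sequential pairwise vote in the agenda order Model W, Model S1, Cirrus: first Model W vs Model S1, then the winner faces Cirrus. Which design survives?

Round 1: Model W vs Model S1 — 9–14, Model S1 advances.
Round 2: Model S1 vs Cirrus — 11–12, Cirrus advances.
The agenda winner is Cirrus.

Cirrus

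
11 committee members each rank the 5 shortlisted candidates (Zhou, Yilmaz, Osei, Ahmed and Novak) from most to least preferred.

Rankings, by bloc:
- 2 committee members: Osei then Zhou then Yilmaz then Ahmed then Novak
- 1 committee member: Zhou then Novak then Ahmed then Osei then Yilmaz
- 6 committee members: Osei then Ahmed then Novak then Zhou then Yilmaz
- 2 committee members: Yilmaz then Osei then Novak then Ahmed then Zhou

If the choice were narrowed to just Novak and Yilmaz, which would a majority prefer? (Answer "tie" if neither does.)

Ballots ranking Novak above Yilmaz: 1 + 6 = 7.
Ballots ranking Yilmaz above Novak: 11 − 7 = 4.
Novak wins the head-to-head 7–4.

Novak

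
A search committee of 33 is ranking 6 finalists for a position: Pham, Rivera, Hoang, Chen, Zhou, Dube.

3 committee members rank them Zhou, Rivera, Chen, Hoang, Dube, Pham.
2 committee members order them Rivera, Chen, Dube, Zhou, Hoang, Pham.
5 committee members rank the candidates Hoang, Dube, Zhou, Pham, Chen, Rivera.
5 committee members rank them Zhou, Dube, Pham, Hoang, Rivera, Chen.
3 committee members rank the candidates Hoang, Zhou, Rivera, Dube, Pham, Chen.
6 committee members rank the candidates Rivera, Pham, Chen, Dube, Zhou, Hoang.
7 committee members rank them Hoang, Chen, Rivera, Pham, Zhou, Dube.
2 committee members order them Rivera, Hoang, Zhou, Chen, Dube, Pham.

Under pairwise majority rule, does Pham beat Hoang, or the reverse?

Ballots ranking Pham above Hoang: 5 + 6 = 11.
Ballots ranking Hoang above Pham: 33 − 11 = 22.
Hoang wins the head-to-head 22–11.

Hoang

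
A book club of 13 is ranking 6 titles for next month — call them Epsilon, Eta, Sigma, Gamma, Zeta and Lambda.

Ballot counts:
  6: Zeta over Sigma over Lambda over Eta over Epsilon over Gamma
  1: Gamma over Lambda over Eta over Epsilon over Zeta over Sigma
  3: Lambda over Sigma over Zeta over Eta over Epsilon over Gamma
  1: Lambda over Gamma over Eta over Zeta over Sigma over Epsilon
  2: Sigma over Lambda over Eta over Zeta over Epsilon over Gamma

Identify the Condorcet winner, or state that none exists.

Pairwise majorities:
Epsilon vs Eta: 0 to 13, Eta.
Epsilon vs Sigma: Epsilon is ranked higher on 1 ballot, Sigma on 12. Sigma wins 12–1.
Epsilon vs Gamma: 11 to 2, Epsilon.
Epsilon vs Zeta: Epsilon is ranked higher on 1 ballot, Zeta on 12. Zeta wins 12–1.
Epsilon vs Lambda: 0 to 13, Lambda.
Eta vs Sigma: 2 to 11, Sigma.
Eta vs Gamma: 6+3+2 = 11 for Eta, 2 for Gamma — Eta by 11–2.
Eta vs Zeta: 4 to 9, Zeta.
Eta vs Lambda: 0 to 13, Lambda.
Sigma vs Gamma: Sigma preferred on 6+3+2 = 11 ballots; Sigma wins 11–2.
Sigma vs Zeta: Sigma is ranked higher on 3+2 = 5 ballots, Zeta on 8. Zeta wins 8–5.
Sigma vs Lambda: 6+2 = 8 for Sigma, 5 for Lambda — Sigma by 8–5.
Gamma vs Zeta: 1+1 = 2 for Gamma, 11 for Zeta — Zeta by 11–2.
Gamma vs Lambda: Gamma preferred on 1 ballot; Lambda wins 12–1.
Zeta vs Lambda: 6 for Zeta, 7 for Lambda — Lambda by 7–6.
Each book drops at least one matchup (Epsilon loses to Eta; Eta loses to Sigma; Sigma loses to Zeta; Gamma loses to Epsilon; Zeta loses to Lambda; Lambda loses to Sigma); the cycle Sigma → Lambda → Zeta → Sigma rules out a Condorcet winner.

none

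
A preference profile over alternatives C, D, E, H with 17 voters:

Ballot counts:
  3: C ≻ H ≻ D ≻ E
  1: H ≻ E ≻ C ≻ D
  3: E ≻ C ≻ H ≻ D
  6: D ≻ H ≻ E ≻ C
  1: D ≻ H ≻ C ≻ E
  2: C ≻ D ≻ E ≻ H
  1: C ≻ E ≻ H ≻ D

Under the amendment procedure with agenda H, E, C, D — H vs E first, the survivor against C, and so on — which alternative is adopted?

Round 1: H vs E — 11–6, H advances.
Round 2: H vs C — 8–9, C advances.
Round 3: C vs D — 10–7, C advances.
The agenda winner is C.

C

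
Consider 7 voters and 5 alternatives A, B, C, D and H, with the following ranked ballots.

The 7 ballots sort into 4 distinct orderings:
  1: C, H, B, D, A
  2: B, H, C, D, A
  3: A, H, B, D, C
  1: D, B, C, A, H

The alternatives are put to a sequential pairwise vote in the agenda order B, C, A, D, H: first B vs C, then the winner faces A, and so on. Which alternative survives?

H

Round 1: B vs C — 6–1, B advances.
Round 2: B vs A — 4–3, B advances.
Round 3: B vs D — 6–1, B advances.
Round 4: B vs H — 3–4, H advances.
The agenda winner is H.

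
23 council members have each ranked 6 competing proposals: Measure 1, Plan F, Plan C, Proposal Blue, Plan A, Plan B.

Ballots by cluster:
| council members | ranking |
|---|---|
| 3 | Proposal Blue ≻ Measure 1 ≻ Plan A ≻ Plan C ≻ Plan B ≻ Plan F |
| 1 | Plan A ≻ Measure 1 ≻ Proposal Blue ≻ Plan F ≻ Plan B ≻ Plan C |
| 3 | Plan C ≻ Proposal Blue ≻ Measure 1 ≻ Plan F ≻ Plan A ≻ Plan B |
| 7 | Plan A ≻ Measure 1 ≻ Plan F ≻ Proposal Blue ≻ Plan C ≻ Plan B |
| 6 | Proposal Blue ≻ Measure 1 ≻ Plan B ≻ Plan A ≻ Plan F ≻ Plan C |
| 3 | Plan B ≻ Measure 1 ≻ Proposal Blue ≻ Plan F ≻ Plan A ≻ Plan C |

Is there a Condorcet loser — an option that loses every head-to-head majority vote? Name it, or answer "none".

none

Head-to-head results (23 council members):
Measure 1 vs Plan F: Measure 1, 23–0.
Measure 1 vs Plan C: Measure 1, 20–3.
Measure 1 vs Proposal Blue: Proposal Blue, 12–11.
Measure 1 vs Plan A: Measure 1 wins 15–8.
Measure 1 vs Plan B: 20 to 3, Measure 1.
Plan F–Plan C: Plan F 17–6.
Plan F–Proposal Blue: Proposal Blue 16–7.
Plan F vs Plan A: Plan A wins 17–6.
Plan F vs Plan B: 11 to 12, Plan B.
Plan C vs Proposal Blue: 3 to 20, Proposal Blue.
Plan C vs Plan A: Plan A, 20–3.
Plan C vs Plan B: Plan C wins 13–10.
Proposal Blue vs Plan A: 3+3+6+3 = 15 for Proposal Blue, 8 for Plan A — Proposal Blue by 15–8.
Proposal Blue vs Plan B: Proposal Blue is ranked higher on 3+1+3+7+6 = 20 ballots, Plan B on 3. Proposal Blue wins 20–3.
Plan A vs Plan B: Plan A, 14–9.
No option is winless: Measure 1 beats Plan F; Plan F beats Plan C; Plan C beats Plan B; Proposal Blue beats Measure 1; Plan A beats Plan F; Plan B beats Plan F. There is no Condorcet loser.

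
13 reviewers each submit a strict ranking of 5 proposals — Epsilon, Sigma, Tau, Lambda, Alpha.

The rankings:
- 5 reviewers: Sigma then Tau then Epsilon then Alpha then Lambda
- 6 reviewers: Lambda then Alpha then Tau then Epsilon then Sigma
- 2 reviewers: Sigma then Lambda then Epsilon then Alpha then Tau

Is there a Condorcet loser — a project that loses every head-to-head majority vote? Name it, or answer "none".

Pairwise majorities:
Epsilon vs Sigma: 6 for Epsilon, 7 for Sigma — Sigma by 7–6.
Epsilon–Tau: Tau 11–2.
Epsilon–Lambda: Lambda 8–5.
Epsilon vs Alpha: 7 to 6, Epsilon.
Sigma vs Tau: Sigma, 7–6.
Sigma vs Lambda: 7 to 6, Sigma.
Sigma vs Alpha: 5+2 = 7 for Sigma, 6 for Alpha — Sigma by 7–6.
Tau vs Lambda: Lambda wins 8–5.
Tau vs Alpha: 5 for Tau, 8 for Alpha — Alpha by 8–5.
Lambda vs Alpha: 8 to 5, Lambda.
Every project wins at least one matchup (Epsilon beats Alpha; Sigma beats Epsilon; Tau beats Epsilon; Lambda beats Epsilon; Alpha beats Tau), so there is no Condorcet loser.

none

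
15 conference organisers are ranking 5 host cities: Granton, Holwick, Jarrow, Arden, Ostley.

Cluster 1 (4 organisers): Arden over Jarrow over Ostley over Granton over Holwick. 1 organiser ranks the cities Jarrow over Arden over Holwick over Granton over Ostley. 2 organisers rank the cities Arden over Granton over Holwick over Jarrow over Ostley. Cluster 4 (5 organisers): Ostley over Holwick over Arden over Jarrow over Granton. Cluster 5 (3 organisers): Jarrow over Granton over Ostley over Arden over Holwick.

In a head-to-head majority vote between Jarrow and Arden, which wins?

Ballots ranking Jarrow above Arden: 1 + 3 = 4.
Ballots ranking Arden above Jarrow: 15 − 4 = 11.
Arden wins the head-to-head 11–4.

Arden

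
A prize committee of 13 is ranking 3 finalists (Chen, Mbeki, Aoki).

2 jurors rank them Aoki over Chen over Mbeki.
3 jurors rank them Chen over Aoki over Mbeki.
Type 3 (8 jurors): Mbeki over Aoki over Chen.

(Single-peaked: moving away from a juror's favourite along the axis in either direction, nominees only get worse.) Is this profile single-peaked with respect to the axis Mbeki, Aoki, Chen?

yes

Axis positions: Mbeki=1, Aoki=2, Chen=3.
Type 1 (peak Aoki at position 2): ranking walks positions 2-3-1, expanding outward from the peak — single-peaked.
Type 2 (peak Chen at position 3): ranking walks positions 3-2-1, expanding outward from the peak — single-peaked.
Type 3 (peak Mbeki at position 1): ranking walks positions 1-2-3, expanding outward from the peak — single-peaked.
Every ranking is single-peaked on this axis.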